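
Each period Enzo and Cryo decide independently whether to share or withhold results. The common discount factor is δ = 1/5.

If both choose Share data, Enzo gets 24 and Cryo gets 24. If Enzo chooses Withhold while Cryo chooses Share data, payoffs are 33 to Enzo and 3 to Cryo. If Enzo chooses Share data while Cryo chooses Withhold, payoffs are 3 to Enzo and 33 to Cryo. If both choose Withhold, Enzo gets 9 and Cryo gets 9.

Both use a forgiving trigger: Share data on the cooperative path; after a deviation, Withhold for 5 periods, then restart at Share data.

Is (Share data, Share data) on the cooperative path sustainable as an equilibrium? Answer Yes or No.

No

Comparing payoff streams over the 6 periods until play realigns: cooperate → 24(1+δ+…+δ^5); deviate → 33 + 9(δ+…+δ^5).
Cooperation is sustained iff (24−9)(δ+…+δ^5) ≥ 33−24.
δ+…+δ^5 = 1/5·(1−(1/5)^5)/(1−1/5) = 0.2499, and (33−24)/(24−9) = 0.6000.
0.2499 < 0.6000, so cooperation is not sustainable.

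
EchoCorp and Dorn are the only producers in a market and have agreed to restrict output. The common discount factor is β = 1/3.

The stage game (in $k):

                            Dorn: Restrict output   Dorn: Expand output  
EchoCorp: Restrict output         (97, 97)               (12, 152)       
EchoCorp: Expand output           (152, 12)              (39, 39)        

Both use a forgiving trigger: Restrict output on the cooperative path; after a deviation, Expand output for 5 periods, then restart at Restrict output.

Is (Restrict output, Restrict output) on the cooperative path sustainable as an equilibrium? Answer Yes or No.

No

IC: β+…+β^5 ≥ (152−97)/(97−39) = 55/58.
At β = 1/3: partial sum = 0.4979 < 0.9483. Cooperation not sustainable.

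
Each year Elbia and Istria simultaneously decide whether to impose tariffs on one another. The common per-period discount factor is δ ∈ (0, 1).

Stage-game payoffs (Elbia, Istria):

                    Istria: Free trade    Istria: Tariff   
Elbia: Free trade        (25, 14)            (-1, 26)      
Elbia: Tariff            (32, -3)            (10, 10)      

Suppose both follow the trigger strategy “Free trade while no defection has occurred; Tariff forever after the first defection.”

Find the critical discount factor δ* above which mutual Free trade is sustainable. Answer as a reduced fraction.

3/4

For Elbia: deviation gain 32−25 = 7, per-period punishment loss 25−10 = 15. IC gives δ ≥ 7/22.
For Istria: gain 12, loss 4 per period, so δ ≥ 12/16 = 3/4.
The tighter constraint is Istria's, so cooperation needs δ ≥ 3/4.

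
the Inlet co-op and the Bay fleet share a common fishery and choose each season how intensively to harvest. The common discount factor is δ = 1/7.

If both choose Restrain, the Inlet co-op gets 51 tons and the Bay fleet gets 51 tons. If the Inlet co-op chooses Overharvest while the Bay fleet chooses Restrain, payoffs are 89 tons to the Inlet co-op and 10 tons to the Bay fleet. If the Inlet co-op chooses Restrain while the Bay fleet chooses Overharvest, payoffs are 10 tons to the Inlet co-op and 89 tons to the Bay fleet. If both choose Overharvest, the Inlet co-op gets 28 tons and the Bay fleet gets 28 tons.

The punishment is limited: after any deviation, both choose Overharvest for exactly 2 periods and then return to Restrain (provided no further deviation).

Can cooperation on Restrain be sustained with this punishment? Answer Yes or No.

No

Comparing payoff streams over the 3 periods until play realigns: cooperate → 51(1+δ+…+δ^2); deviate → 89 + 28(δ+…+δ^2).
Cooperation is sustained iff (51−28)(δ+…+δ^2) ≥ 89−51.
δ+…+δ^2 = 1/7·(1−(1/7)^2)/(1−1/7) = 0.1633, and (89−51)/(51−28) = 1.6522.
0.1633 < 1.6522, so cooperation is not sustainable.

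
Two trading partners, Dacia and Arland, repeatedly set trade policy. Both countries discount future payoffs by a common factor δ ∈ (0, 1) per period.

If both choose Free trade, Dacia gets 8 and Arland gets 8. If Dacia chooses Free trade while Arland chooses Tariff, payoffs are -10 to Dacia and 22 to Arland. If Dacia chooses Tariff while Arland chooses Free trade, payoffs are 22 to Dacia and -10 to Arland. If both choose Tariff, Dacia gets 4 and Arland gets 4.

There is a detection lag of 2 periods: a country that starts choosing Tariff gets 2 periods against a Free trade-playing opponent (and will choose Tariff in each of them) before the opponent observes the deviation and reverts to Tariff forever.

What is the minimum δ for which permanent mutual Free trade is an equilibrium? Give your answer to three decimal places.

The best deviation is to choose Tariff for all 2 undetected periods, earning 22 each, then 4 forever once detected.
Deviation value: 22(1−δ^2)/(1−δ) + 4δ^2/(1−δ); cooperation value: 8/(1−δ).
IC: 8 ≥ 22(1−δ^2) + 4δ^2 = 22 − 18δ^2.
So δ^2 ≥ 14/18 = 7/9, giving δ ≥ (7/9)^(1/2) ≈ 0.882.

0.882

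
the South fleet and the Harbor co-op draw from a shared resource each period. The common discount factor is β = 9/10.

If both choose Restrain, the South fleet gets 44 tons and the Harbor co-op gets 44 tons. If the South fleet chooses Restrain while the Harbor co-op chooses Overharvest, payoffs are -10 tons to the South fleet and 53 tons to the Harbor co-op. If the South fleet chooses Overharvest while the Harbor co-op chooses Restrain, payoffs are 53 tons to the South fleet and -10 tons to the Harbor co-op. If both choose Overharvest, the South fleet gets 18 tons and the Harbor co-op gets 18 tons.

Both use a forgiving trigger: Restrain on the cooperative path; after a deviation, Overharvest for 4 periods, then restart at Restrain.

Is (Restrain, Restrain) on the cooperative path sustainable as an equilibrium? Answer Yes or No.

Yes

Comparing payoff streams over the 5 periods until play realigns: cooperate → 44(1+β+…+β^4); deviate → 53 + 18(β+…+β^4).
Cooperation is sustained iff (44−18)(β+…+β^4) ≥ 53−44.
β+…+β^4 = 9/10·(1−(9/10)^4)/(1−9/10) = 3.0951, and (53−44)/(44−18) = 0.3462.
3.0951 ≥ 0.3462, so cooperation is sustainable.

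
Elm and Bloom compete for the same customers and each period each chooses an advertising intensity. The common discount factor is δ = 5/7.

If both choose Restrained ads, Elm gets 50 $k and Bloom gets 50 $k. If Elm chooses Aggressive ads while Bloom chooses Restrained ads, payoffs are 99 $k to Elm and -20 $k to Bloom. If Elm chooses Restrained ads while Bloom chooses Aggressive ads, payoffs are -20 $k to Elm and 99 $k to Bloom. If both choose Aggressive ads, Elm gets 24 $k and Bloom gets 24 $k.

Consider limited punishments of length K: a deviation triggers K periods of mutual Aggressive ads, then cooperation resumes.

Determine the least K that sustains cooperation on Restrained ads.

Need Σ_{k=1}^{K} δ^k ≥ (99−50)/(50−24) = 1.8846 at δ = 5/7.
At K = 4 the sum is 1.8492 < 1.8846; at K = 5 it is 2.0352 ≥ 1.8846.
So the minimum punishment length is K = 5.

5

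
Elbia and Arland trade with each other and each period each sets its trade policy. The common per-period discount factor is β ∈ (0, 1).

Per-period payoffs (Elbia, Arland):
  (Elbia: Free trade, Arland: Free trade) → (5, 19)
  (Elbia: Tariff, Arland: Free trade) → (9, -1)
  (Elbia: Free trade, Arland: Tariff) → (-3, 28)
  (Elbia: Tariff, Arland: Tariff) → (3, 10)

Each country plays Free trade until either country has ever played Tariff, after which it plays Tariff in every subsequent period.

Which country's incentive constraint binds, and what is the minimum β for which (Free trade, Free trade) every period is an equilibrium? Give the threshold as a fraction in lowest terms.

Elbia: cooperation gives 5 each period; deviation gives 9 once then 3 forever.
  5/(1−β) ≥ 9 + 3β/(1−β) ⇒ β ≥ 4/6 = 2/3.
Arland: cooperation gives 19 each period; deviation gives 28 once then 10 forever.
  β ≥ 9/18 = 1/2.
Both must hold, so the binding constraint is Elbia's: β ≥ 2/3.

Elbia; β ≥ 2/3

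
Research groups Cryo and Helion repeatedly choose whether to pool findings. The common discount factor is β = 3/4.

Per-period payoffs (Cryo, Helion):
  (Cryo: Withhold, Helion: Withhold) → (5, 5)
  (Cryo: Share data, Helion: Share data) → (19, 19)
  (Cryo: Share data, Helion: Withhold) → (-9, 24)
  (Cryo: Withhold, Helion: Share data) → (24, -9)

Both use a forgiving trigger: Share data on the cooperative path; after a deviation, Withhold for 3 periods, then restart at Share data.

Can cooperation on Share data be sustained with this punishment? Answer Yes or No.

Yes

A one-shot deviation gives 24 now, then 5 for 3 periods, then back to 19.
Gain from deviating: (24−19) today; loss: (19−5) in each of the next 3 periods.
No-deviation condition: (19−5)(β+…+β^3) ≥ 24−19, i.e. β+…+β^3 ≥ 5/14.
At β = 3/4: β+…+β^3 = 1.7344 ≥ 0.3571.
So cooperation is sustainable.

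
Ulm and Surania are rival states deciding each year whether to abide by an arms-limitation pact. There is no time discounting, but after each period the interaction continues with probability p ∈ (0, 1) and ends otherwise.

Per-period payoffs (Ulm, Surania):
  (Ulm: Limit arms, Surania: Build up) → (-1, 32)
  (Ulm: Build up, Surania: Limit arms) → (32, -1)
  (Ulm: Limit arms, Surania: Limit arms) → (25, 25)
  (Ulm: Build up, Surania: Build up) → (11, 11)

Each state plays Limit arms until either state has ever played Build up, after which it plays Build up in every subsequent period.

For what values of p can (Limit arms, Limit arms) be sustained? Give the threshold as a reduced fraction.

With no time discounting, the continuation probability p plays the role of the discount factor.
Grim-trigger IC: 25/(1−p) ≥ 32 + 11p/(1−p) ⇒ p ≥ (32−25)/(32−11) = 1/3.

1/3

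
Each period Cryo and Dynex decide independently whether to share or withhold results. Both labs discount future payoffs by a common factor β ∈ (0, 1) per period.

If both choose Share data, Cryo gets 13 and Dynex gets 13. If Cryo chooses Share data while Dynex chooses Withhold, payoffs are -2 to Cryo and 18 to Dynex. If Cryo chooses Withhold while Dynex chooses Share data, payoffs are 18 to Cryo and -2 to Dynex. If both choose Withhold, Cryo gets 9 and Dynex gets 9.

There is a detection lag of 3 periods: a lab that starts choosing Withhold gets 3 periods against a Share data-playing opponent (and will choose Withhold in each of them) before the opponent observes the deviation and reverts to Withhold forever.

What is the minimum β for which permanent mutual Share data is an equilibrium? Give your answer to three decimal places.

The best deviation is to choose Withhold for all 3 undetected periods, earning 18 each, then 9 forever once detected.
Deviation value: 18(1−β^3)/(1−β) + 9β^3/(1−β); cooperation value: 13/(1−β).
IC: 13 ≥ 18(1−β^3) + 9β^3 = 18 − 9β^3.
So β^3 ≥ 5/9, giving β ≥ (5/9)^(1/3) ≈ 0.822.

0.822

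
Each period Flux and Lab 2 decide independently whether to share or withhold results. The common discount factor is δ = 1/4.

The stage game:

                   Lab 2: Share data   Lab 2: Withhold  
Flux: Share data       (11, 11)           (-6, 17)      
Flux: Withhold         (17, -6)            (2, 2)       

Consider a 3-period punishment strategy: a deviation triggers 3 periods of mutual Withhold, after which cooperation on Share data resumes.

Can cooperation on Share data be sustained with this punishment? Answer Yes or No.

Comparing payoff streams over the 4 periods until play realigns: cooperate → 11(1+δ+…+δ^3); deviate → 17 + 2(δ+…+δ^3).
Cooperation is sustained iff (11−2)(δ+…+δ^3) ≥ 17−11.
δ+…+δ^3 = 1/4·(1−(1/4)^3)/(1−1/4) = 0.3281, and (17−11)/(11−2) = 0.6667.
0.3281 < 0.6667, so cooperation is not sustainable.

No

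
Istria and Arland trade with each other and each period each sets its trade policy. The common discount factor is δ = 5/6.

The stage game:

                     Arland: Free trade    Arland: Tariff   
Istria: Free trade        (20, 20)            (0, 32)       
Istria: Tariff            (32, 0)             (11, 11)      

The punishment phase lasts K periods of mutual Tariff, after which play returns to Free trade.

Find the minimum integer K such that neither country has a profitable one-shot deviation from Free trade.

2

IC: δ(1−δ^K)/(1−δ) ≥ (32−20)/(20−11) = 4/3.
With δ = 5/6: need 1 − δ^K ≥ 4/3·(1−5/6)/(5/6), i.e. δ^K ≤ 0.7333.
Since (5/6)^1 = 0.8333 and (5/6)^2 = 0.6944, the smallest such K is 2.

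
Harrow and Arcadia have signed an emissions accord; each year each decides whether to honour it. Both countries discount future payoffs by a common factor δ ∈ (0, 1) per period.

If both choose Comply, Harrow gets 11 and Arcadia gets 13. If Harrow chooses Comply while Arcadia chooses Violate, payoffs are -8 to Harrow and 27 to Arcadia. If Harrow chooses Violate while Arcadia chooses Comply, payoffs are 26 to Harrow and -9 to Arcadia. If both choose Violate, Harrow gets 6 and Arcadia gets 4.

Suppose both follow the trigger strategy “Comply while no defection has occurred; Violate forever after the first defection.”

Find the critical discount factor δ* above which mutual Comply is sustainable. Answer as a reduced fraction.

3/4

Harrow: cooperation gives 11 each period; deviation gives 26 once then 6 forever.
  11/(1−δ) ≥ 26 + 6δ/(1−δ) ⇒ δ ≥ 15/20 = 3/4.
Arcadia: cooperation gives 13 each period; deviation gives 27 once then 4 forever.
  δ ≥ 14/23.
Both must hold, so the binding constraint is Harrow's: δ ≥ 3/4.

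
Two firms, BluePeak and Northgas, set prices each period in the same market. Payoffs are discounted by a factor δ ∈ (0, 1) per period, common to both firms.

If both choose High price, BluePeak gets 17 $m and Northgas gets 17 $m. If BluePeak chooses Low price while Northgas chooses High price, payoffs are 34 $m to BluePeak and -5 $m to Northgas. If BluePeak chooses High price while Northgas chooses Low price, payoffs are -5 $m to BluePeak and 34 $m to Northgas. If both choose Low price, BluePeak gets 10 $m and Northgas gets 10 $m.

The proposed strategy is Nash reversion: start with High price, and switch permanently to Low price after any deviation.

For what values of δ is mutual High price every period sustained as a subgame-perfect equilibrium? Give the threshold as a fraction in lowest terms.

17/(1−δ) ≥ 34 + 10δ/(1−δ)
17 ≥ 34 − 24δ
δ ≥ 17/24.

17/24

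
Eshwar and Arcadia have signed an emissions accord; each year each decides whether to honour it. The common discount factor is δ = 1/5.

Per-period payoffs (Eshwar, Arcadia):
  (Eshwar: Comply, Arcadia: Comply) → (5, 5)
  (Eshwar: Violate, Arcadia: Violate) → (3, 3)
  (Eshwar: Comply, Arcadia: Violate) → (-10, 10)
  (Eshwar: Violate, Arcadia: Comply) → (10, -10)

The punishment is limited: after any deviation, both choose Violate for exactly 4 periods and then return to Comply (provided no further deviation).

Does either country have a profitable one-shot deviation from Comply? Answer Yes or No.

Comparing payoff streams over the 5 periods until play realigns: cooperate → 5(1+δ+…+δ^4); deviate → 10 + 3(δ+…+δ^4).
Cooperation is sustained iff (5−3)(δ+…+δ^4) ≥ 10−5.
δ+…+δ^4 = 1/5·(1−(1/5)^4)/(1−1/5) = 0.2496, and (10−5)/(5−3) = 2.5000.
0.2496 < 2.5000, so cooperation is not sustainable.

Yes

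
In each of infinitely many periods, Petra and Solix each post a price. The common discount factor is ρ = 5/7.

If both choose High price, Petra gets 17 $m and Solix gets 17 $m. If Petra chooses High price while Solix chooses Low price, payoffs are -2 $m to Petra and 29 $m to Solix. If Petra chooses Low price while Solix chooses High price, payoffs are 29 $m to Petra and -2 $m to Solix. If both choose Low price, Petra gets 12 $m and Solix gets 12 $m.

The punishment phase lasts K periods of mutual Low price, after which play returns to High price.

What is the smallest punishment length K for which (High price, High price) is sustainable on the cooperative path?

Need Σ_{k=1}^{K} ρ^k ≥ (29−17)/(17−12) = 2.4000 at ρ = 5/7.
At K = 9 the sum is 2.3790 < 2.4000; at K = 10 it is 2.4136 ≥ 2.4000.
So the minimum punishment length is K = 10.

10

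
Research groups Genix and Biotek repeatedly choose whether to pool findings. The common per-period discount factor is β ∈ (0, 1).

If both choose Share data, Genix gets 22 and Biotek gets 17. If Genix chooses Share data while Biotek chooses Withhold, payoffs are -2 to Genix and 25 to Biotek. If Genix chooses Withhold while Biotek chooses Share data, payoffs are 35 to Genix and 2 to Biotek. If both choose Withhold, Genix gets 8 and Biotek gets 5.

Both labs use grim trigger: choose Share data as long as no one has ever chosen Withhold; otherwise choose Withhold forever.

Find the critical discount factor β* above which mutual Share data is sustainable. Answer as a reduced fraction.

Genix: cooperation gives 22 each period; deviation gives 35 once then 8 forever.
  22/(1−β) ≥ 35 + 8β/(1−β) ⇒ β ≥ 13/27.
Biotek: cooperation gives 17 each period; deviation gives 25 once then 5 forever.
  β ≥ 8/20 = 2/5.
Both must hold, so the binding constraint is Genix's: β ≥ 13/27.

13/27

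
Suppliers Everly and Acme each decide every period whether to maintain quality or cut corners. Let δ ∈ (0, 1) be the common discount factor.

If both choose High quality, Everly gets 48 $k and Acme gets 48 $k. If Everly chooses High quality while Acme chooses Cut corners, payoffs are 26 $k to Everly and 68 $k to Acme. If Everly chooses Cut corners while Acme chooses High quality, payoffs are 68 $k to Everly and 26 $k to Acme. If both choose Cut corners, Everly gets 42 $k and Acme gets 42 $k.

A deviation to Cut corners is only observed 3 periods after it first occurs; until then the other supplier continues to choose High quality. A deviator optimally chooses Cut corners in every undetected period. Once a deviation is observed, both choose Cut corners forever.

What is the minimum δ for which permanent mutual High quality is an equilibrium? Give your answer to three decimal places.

The best deviation is to choose Cut corners for all 3 undetected periods, earning 68 each, then 42 forever once detected.
Deviation value: 68(1−δ^3)/(1−δ) + 42δ^3/(1−δ); cooperation value: 48/(1−δ).
IC: 48 ≥ 68(1−δ^3) + 42δ^3 = 68 − 26δ^3.
So δ^3 ≥ 20/26 = 10/13, giving δ ≥ (10/13)^(1/3) ≈ 0.916.

0.916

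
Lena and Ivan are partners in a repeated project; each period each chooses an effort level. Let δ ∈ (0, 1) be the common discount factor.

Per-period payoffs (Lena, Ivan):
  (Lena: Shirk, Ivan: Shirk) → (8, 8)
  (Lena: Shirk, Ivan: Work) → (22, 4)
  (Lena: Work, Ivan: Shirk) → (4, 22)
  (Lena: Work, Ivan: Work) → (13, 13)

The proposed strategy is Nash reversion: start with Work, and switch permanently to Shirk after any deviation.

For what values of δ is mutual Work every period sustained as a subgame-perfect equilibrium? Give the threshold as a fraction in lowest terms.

Cooperation forever yields 13 each period: 13/(1−δ).
Deviating yields 22 once, then 8 forever: 22 + 8δ/(1−δ).
No profitable deviation requires 13/(1−δ) ≥ 22 + 8δ/(1−δ).
Multiplying by (1−δ): 13 ≥ 22(1−δ) + 8δ = 22 − 14δ.
So 14δ ≥ 9, i.e. δ ≥ 9/14.

9/14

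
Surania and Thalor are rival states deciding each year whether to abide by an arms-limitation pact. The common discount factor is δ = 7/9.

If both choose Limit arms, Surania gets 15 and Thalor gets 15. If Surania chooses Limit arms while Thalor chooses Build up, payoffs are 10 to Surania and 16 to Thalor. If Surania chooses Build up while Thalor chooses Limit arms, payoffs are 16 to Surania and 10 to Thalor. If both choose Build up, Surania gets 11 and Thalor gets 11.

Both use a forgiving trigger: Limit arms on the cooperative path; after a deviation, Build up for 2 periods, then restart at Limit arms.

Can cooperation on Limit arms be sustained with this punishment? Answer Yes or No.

Comparing payoff streams over the 3 periods until play realigns: cooperate → 15(1+δ+…+δ^2); deviate → 16 + 11(δ+…+δ^2).
Cooperation is sustained iff (15−11)(δ+…+δ^2) ≥ 16−15.
δ+…+δ^2 = 7/9·(1−(7/9)^2)/(1−7/9) = 1.3827, and (16−15)/(15−11) = 0.2500.
1.3827 ≥ 0.2500, so cooperation is sustainable.

Yes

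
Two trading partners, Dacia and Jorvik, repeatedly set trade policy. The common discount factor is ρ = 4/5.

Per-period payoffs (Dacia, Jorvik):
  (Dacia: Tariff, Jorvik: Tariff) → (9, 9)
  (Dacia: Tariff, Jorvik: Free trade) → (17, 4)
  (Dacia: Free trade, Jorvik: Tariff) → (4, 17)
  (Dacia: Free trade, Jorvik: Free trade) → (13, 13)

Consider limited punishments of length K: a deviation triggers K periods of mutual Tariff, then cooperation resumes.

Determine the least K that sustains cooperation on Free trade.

IC: ρ(1−ρ^K)/(1−ρ) ≥ (17−13)/(13−9) = 1.
With ρ = 4/5: need 1 − ρ^K ≥ 1·(1−4/5)/(4/5), i.e. ρ^K ≤ 0.7500.
Since (4/5)^1 = 0.8000 and (4/5)^2 = 0.6400, the smallest such K is 2.

2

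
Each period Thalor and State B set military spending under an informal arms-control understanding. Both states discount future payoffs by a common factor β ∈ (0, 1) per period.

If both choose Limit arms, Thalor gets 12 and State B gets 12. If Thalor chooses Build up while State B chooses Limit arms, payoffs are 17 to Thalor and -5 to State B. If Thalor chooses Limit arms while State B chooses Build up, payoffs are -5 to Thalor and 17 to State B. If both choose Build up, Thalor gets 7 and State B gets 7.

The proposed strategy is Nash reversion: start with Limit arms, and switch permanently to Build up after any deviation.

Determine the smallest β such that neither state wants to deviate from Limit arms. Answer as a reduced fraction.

1/2

Cooperation forever yields 12 each period: 12/(1−β).
Deviating yields 17 once, then 7 forever: 17 + 7β/(1−β).
No profitable deviation requires 12/(1−β) ≥ 17 + 7β/(1−β).
Multiplying by (1−β): 12 ≥ 17(1−β) + 7β = 17 − 10β.
So 10β ≥ 5, i.e. β ≥ 5/10 = 1/2.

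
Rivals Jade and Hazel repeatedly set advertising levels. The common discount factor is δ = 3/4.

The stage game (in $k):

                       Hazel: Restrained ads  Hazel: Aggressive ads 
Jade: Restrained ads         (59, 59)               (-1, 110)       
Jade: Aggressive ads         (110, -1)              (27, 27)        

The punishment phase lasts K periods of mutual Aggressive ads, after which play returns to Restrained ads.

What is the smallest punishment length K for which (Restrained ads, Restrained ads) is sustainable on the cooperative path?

IC: δ(1−δ^K)/(1−δ) ≥ (110−59)/(59−27) = 51/32.
With δ = 3/4: need 1 − δ^K ≥ 51/32·(1−3/4)/(3/4), i.e. δ^K ≤ 0.4688.
Since (3/4)^2 = 0.5625 and (3/4)^3 = 0.4219, the smallest such K is 3.

3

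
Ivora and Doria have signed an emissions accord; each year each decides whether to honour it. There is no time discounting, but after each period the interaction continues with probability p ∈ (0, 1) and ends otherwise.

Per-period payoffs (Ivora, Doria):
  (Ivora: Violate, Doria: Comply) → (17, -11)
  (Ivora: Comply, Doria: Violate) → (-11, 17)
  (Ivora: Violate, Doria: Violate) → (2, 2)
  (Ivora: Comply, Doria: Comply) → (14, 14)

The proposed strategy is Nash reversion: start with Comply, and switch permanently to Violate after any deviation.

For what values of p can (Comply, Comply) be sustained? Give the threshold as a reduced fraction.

1/5

With no time discounting, the continuation probability p plays the role of the discount factor.
Grim-trigger IC: 14/(1−p) ≥ 17 + 2p/(1−p) ⇒ p ≥ (17−14)/(17−2) = 1/5.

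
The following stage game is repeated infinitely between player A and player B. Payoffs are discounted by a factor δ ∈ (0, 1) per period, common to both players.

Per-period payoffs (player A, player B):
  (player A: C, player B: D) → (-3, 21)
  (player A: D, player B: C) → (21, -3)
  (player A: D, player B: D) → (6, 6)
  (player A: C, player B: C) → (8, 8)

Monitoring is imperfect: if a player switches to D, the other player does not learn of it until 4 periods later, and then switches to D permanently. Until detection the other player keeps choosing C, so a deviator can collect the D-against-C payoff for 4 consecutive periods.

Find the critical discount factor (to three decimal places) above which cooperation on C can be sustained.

The best deviation is to choose D for all 4 undetected periods, earning 21 each, then 6 forever once detected.
Deviation value: 21(1−δ^4)/(1−δ) + 6δ^4/(1−δ); cooperation value: 8/(1−δ).
IC: 8 ≥ 21(1−δ^4) + 6δ^4 = 21 − 15δ^4.
So δ^4 ≥ 13/15, giving δ ≥ (13/15)^(1/4) ≈ 0.965.

0.965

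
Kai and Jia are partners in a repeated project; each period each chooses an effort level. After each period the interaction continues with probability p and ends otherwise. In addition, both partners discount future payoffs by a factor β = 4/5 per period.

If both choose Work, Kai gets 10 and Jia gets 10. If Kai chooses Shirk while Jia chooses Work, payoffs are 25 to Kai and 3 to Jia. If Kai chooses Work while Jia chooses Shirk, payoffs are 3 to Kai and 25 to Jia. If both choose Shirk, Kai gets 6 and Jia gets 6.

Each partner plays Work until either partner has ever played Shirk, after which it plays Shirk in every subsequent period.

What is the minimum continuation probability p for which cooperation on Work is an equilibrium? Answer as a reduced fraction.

75/76

Expected continuation weight on next period's payoff is β·p = 4/5·p, which plays the role of the discount factor.
Cooperation requires 4/5·p ≥ (25−10)/(25−6) = 15/19, hence p ≥ 75/76.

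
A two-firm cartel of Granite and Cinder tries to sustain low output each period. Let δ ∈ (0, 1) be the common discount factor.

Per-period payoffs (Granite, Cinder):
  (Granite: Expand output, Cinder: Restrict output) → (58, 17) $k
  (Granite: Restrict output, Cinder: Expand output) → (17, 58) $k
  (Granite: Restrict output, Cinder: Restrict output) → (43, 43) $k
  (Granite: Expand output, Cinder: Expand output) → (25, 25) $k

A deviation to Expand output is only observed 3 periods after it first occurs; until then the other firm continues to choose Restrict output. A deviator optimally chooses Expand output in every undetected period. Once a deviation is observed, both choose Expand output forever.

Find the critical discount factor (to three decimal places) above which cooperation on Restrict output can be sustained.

0.769

A deviator earns 58 for 3 periods, then 25 forever; cooperating earns 43 forever. Multiplying the IC by (1−δ):
43 ≥ 58(1−δ^3) + 25δ^3, so 33·δ^3 ≥ 15 and δ^3 ≥ 5/11.
δ ≥ (5/11)^(1/3) ≈ 0.769.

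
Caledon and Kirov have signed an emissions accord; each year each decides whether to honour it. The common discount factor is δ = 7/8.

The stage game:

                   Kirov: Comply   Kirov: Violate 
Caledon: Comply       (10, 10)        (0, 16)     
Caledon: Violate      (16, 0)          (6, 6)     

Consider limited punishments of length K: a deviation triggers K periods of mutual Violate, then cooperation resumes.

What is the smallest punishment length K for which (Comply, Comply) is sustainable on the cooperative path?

2

No profitable deviation requires (10−6)(δ+…+δ^K) ≥ 16−10, i.e. δ+…+δ^K ≥ 3/2 ≈ 1.5000.
With δ = 7/8, the partial sums are K=1: 0.8750, K=2: 1.6406.
K = 2 is the first length at which the sum reaches 1.5000.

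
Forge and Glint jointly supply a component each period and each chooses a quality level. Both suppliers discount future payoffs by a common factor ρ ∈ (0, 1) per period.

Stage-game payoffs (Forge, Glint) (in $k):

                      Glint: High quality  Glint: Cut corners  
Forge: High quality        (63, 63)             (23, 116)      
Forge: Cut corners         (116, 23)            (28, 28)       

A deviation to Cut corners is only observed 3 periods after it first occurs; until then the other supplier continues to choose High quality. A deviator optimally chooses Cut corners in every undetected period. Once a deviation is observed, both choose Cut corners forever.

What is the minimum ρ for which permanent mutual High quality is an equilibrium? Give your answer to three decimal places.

0.844

The best deviation is to choose Cut corners for all 3 undetected periods, earning 116 each, then 28 forever once detected.
Deviation value: 116(1−ρ^3)/(1−ρ) + 28ρ^3/(1−ρ); cooperation value: 63/(1−ρ).
IC: 63 ≥ 116(1−ρ^3) + 28ρ^3 = 116 − 88ρ^3.
So ρ^3 ≥ 53/88, giving ρ ≥ (53/88)^(1/3) ≈ 0.844.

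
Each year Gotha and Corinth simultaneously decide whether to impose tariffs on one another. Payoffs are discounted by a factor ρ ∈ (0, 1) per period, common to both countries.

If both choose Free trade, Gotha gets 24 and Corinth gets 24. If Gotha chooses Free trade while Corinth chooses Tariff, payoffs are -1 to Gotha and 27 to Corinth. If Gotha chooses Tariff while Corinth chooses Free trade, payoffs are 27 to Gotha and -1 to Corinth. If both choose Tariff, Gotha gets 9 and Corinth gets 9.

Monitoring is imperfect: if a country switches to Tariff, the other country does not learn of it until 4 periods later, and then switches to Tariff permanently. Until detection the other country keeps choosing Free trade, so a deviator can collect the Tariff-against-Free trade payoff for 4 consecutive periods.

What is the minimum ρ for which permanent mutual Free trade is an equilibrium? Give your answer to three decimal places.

0.639

The best deviation is to choose Tariff for all 4 undetected periods, earning 27 each, then 9 forever once detected.
Deviation value: 27(1−ρ^4)/(1−ρ) + 9ρ^4/(1−ρ); cooperation value: 24/(1−ρ).
IC: 24 ≥ 27(1−ρ^4) + 9ρ^4 = 27 − 18ρ^4.
So ρ^4 ≥ 3/18 = 1/6, giving ρ ≥ (1/6)^(1/4) ≈ 0.639.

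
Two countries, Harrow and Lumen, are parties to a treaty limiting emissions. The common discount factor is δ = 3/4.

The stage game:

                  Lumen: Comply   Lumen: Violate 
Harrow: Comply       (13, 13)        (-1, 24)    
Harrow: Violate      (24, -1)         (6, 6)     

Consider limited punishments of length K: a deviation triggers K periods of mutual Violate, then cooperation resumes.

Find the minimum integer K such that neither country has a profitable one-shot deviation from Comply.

No profitable deviation requires (13−6)(δ+…+δ^K) ≥ 24−13, i.e. δ+…+δ^K ≥ 11/7 ≈ 1.5714.
With δ = 3/4, the partial sums are K=1: 0.7500, K=2: 1.3125, K=3: 1.7344.
K = 3 is the first length at which the sum reaches 1.5714.

3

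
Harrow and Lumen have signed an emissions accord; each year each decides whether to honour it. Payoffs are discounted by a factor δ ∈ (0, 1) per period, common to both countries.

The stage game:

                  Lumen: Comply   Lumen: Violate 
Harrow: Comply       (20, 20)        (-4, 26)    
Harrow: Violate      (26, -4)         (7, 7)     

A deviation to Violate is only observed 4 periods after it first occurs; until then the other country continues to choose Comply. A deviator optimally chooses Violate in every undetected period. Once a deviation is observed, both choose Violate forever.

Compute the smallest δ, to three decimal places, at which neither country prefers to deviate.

0.750

Deviating for the 4 undetected periods gains 26−20 = 6 per period over cooperation, then loses 20−7 = 13 per period forever once punishment starts.
Gain: 6(1 + δ + … + δ^3); loss: 13·δ^4/(1−δ).
No profitable deviation ⇔ 6(1−δ^4) ≤ 13·δ^4, i.e. δ^4 ≥ 6/(6+13) = 6/19.
Hence δ ≥ (6/19)^(1/4) ≈ 0.750.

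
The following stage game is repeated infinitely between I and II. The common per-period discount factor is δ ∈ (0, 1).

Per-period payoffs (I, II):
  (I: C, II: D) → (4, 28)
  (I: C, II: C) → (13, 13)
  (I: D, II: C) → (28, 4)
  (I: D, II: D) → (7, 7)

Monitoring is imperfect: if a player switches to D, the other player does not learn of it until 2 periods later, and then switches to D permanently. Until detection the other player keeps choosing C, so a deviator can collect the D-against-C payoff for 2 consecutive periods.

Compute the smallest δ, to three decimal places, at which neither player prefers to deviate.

0.845

The best deviation is to choose D for all 2 undetected periods, earning 28 each, then 7 forever once detected.
Deviation value: 28(1−δ^2)/(1−δ) + 7δ^2/(1−δ); cooperation value: 13/(1−δ).
IC: 13 ≥ 28(1−δ^2) + 7δ^2 = 28 − 21δ^2.
So δ^2 ≥ 15/21 = 5/7, giving δ ≥ (5/7)^(1/2) ≈ 0.845.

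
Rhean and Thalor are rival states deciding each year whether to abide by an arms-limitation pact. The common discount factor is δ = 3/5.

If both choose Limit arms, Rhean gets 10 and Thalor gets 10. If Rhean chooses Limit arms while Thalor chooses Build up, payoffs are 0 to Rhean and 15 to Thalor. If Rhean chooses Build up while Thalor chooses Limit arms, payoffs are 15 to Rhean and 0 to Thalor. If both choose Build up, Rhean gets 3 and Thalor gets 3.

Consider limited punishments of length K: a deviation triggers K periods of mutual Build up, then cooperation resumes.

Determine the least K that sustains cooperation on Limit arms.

2

IC: δ(1−δ^K)/(1−δ) ≥ (15−10)/(10−3) = 5/7.
With δ = 3/5: need 1 − δ^K ≥ 5/7·(1−3/5)/(3/5), i.e. δ^K ≤ 0.5238.
Since (3/5)^1 = 0.6000 and (3/5)^2 = 0.3600, the smallest such K is 2.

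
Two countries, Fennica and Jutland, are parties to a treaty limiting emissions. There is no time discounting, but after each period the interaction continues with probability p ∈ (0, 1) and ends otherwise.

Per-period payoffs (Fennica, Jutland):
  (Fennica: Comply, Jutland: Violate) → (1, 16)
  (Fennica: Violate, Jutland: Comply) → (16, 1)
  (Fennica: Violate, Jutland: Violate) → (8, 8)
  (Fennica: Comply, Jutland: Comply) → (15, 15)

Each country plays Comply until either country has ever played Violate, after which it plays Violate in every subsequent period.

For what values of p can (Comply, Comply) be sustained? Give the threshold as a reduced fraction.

1/8

With no time discounting, the continuation probability p plays the role of the discount factor.
Grim-trigger IC: 15/(1−p) ≥ 16 + 8p/(1−p) ⇒ p ≥ (16−15)/(16−8) = 1/8.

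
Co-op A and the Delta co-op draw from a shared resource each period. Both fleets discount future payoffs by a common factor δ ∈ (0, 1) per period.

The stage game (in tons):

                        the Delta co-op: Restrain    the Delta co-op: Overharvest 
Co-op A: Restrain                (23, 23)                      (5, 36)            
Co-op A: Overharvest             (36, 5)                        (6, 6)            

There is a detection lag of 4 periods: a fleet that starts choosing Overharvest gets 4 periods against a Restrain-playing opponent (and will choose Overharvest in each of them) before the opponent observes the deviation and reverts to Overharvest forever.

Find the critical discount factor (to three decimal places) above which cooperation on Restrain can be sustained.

0.811

A deviator earns 36 for 4 periods, then 6 forever; cooperating earns 23 forever. Multiplying the IC by (1−δ):
23 ≥ 36(1−δ^4) + 6δ^4, so 30·δ^4 ≥ 13 and δ^4 ≥ 13/30.
δ ≥ (13/30)^(1/4) ≈ 0.811.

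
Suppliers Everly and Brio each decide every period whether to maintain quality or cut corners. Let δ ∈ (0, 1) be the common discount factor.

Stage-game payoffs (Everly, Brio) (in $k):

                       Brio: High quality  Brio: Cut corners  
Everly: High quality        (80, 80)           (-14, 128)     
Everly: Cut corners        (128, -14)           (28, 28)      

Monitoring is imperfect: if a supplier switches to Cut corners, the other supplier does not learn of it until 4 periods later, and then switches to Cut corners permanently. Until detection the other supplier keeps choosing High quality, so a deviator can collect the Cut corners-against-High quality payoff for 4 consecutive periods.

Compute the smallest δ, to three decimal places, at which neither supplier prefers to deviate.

The best deviation is to choose Cut corners for all 4 undetected periods, earning 128 each, then 28 forever once detected.
Deviation value: 128(1−δ^4)/(1−δ) + 28δ^4/(1−δ); cooperation value: 80/(1−δ).
IC: 80 ≥ 128(1−δ^4) + 28δ^4 = 128 − 100δ^4.
So δ^4 ≥ 48/100 = 12/25, giving δ ≥ (12/25)^(1/4) ≈ 0.832.

0.832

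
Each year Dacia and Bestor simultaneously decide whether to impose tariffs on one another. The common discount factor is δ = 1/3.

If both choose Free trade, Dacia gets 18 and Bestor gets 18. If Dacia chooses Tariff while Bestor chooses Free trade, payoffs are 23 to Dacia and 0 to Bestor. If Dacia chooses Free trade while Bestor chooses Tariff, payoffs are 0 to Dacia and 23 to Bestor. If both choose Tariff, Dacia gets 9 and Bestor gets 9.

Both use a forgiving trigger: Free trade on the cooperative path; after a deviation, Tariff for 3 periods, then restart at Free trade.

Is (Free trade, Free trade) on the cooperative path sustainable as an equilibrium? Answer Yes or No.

Comparing payoff streams over the 4 periods until play realigns: cooperate → 18(1+δ+…+δ^3); deviate → 23 + 9(δ+…+δ^3).
Cooperation is sustained iff (18−9)(δ+…+δ^3) ≥ 23−18.
δ+…+δ^3 = 1/3·(1−(1/3)^3)/(1−1/3) = 0.4815, and (23−18)/(18−9) = 0.5556.
0.4815 < 0.5556, so cooperation is not sustainable.

No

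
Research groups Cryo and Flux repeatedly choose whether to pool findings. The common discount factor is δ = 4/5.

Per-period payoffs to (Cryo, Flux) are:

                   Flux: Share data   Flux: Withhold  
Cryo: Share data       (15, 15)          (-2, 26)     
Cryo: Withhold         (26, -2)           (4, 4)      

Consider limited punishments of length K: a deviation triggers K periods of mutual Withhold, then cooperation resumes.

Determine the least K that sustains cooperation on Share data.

2

Need Σ_{k=1}^{K} δ^k ≥ (26−15)/(15−4) = 1.0000 at δ = 4/5.
At K = 1 the sum is 0.8000 < 1.0000; at K = 2 it is 1.4400 ≥ 1.0000.
So the minimum punishment length is K = 2.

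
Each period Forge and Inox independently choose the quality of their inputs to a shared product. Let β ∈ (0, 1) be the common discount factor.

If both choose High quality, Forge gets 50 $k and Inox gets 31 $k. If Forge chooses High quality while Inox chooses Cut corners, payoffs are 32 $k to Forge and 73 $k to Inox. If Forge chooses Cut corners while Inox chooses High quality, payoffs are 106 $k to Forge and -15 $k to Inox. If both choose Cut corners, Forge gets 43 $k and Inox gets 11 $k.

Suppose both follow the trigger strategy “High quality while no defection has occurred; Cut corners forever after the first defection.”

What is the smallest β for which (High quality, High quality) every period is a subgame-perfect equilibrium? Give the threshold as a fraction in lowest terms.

Forge: cooperation gives 50 each period; deviation gives 106 once then 43 forever.
  50/(1−β) ≥ 106 + 43β/(1−β) ⇒ β ≥ 56/63 = 8/9.
Inox: cooperation gives 31 each period; deviation gives 73 once then 11 forever.
  β ≥ 42/62 = 21/31.
Both must hold, so the binding constraint is Forge's: β ≥ 8/9.

8/9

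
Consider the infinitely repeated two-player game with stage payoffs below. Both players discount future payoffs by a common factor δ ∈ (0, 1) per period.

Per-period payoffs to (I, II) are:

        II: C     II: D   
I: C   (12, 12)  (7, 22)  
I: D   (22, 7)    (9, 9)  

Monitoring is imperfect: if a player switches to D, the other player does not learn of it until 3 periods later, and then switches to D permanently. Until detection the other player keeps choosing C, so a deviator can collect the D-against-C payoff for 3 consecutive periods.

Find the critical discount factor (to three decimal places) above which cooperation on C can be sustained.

0.916

Deviating for the 3 undetected periods gains 22−12 = 10 per period over cooperation, then loses 12−9 = 3 per period forever once punishment starts.
Gain: 10(1 + δ + … + δ^2); loss: 3·δ^3/(1−δ).
No profitable deviation ⇔ 10(1−δ^3) ≤ 3·δ^3, i.e. δ^3 ≥ 10/(10+3) = 10/13.
Hence δ ≥ (10/13)^(1/3) ≈ 0.916.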